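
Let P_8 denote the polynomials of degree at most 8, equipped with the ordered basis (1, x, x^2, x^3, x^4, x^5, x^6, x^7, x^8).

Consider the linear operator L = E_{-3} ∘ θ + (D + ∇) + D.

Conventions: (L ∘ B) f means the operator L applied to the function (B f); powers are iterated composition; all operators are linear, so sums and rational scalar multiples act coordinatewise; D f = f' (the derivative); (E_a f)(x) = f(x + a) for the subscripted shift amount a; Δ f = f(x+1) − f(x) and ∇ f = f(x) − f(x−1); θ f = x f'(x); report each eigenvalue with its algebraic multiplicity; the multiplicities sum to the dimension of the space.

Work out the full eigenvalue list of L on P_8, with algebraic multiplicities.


image of 1: 0
image of x: x
image of x^2: 2x^2 - 6x + 17
image of x^3: 3x^3 - 18x^2 + 78x - 80
image of x^4: 4x^4 - 36x^3 + 210x^2 - 428x + 323
image of x^5: 5x^5 - 60x^4 + 440x^3 - 1340x^2 + 2020x - 1214
image of x^6: 6x^6 - 90x^5 + 795x^4 - 3220x^3 + 7275x^2 - 8742x + 4373
image of x^7: 7x^7 - 126x^6 + 1302x^5 - 6580x^4 + 19810x^3 - 35700x^2 + 35714x - 15308
image of x^8: 8x^8 - 168x^7 + 1988x^6 - 12040x^5 + 45290x^4 - 108808x^3 + 163268x^2 - 139960x + 52487
the matrix is upper triangular; its diagonal is (0, 1, 2, 3, 4, 5, 6, 7, 8)
for a triangular matrix the eigenvalues are the diagonal entries, with algebraic multiplicity their repetition count

λ = 0 (multiplicity 1), λ = 1 (multiplicity 1), λ = 2 (multiplicity 1), λ = 3 (multiplicity 1), λ = 4 (multiplicity 1), λ = 5 (multiplicity 1), λ = 6 (multiplicity 1), λ = 7 (multiplicity 1), λ = 8 (multiplicity 1)


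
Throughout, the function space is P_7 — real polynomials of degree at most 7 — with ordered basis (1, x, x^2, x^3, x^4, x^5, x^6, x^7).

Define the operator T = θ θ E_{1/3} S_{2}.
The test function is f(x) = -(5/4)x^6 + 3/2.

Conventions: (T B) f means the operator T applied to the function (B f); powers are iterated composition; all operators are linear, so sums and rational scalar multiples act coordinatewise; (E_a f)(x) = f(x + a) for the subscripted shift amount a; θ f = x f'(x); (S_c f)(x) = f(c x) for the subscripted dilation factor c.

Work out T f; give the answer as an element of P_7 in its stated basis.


g(x) = -2880x^6 - 4000x^5 - (6400/3)x^4 - (1600/3)x^3 - (1600/27)x^2 - (160/81)x

S_{2} f = -80x^6 + 3/2
E_{1/3} S_{2} f = -80x^6 - 160x^5 - (400/3)x^4 - (1600/27)x^3 - (400/27)x^2 - (160/81)x + 2027/1458
θ E_{1/3} S_{2} f = -480x^6 - 800x^5 - (1600/3)x^4 - (1600/9)x^3 - (800/27)x^2 - (160/81)x
θ (θ E_{1/3} S_{2}) f = -2880x^6 - 4000x^5 - (6400/3)x^4 - (1600/3)x^3 - (1600/27)x^2 - (160/81)x


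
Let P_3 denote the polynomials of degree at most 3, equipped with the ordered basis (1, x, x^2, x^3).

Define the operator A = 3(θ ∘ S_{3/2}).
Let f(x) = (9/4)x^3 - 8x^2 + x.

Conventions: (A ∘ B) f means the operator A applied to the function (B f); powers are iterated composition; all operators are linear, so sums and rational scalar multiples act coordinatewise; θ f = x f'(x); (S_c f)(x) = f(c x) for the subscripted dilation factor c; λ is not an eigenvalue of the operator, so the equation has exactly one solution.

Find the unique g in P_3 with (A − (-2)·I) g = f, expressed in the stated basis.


write g with unknown coordinates in the stated basis and equate coefficients in (A − (-2)·I) g = f
solving from the highest basis element down gives g = (18/259)x^3 - (16/31)x^2 + (2/13)x
check: A g = (2187/1036)x^3 - (216/31)x^2 + (9/13)x
so A g − (-2)·g = (9/4)x^3 - 8x^2 + x = f ✓

the result is g(x) = (18/259)x^3 - (16/31)x^2 + (2/13)x


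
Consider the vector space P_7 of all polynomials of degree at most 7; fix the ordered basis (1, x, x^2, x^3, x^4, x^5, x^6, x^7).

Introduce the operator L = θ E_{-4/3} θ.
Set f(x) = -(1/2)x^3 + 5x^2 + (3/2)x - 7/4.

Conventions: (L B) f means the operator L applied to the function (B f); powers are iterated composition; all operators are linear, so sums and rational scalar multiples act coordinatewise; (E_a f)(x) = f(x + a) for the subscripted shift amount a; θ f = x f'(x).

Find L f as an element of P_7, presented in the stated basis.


the result is g(x) = -(9/2)x^3 + 32x^2 - (199/6)x

θ f = -(3/2)x^3 + 10x^2 + (3/2)x
E_{-4/3} θ f = -(3/2)x^3 + 16x^2 - (199/6)x + 58/3
θ E_{-4/3} θ f = -(9/2)x^3 + 32x^2 - (199/6)x


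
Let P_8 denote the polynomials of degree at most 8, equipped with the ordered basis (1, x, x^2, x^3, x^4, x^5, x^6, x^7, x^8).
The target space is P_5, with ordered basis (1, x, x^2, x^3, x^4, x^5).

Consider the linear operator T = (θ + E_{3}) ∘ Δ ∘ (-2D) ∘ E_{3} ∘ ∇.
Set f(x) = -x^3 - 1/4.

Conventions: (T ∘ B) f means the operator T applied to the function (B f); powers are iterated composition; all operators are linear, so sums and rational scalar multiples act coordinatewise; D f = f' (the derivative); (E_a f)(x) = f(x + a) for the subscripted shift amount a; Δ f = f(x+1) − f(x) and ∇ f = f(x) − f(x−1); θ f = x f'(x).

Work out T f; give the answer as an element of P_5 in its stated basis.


the result is g(x) = 12

∇ f = -3x^2 + 3x - 1
E_{3} ∇ f = -3x^2 - 15x - 19
D E_{3} ∇ f = -6x - 15
(-2D) E_{3} ∇ f = 12x + 30
Δ (-2D) E_{3} ∇ f = 12
θ (Δ ∘ (-2D) ∘ E_{3}) ∇ f = 0
E_{3} (Δ ∘ (-2D) ∘ E_{3}) ∇ f = 12
(θ + E_{3}) (Δ ∘ (-2D) ∘ E_{3}) ∇ f = 12


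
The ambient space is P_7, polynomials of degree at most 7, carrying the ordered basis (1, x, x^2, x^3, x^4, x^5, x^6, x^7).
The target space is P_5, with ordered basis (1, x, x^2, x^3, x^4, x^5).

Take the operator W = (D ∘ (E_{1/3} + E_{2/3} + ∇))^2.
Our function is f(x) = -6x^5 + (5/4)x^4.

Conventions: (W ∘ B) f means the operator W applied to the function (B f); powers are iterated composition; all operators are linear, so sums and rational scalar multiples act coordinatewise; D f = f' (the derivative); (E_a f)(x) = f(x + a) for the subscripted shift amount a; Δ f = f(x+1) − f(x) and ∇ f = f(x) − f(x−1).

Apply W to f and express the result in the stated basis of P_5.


g(x) = -480x^3 - 2820x^2 - 2000x + 280/3

E_{1/3} f = -6x^5 - (35/4)x^4 - 5x^3 - (25/18)x^2 - (5/27)x - 1/108
E_{2/3} f = -6x^5 - (75/4)x^4 - (70/3)x^3 - (130/9)x^2 - (40/9)x - 44/81
∇ f = -30x^4 + 65x^3 - (135/2)x^2 + 35x - 29/4
(E_{1/3} + E_{2/3} + ∇) f = -12x^5 - (115/2)x^4 + (110/3)x^3 - (250/3)x^2 + (820/27)x - 632/81
D (E_{1/3} + E_{2/3} + ∇) f = -60x^4 - 230x^3 + 110x^2 - (500/3)x + 820/27
E_{1/3} (D ∘ (E_{1/3} + E_{2/3} + ∇)) f = -60x^4 - 310x^3 - 160x^2 - (1610/9)x - 200/9
E_{2/3} (D ∘ (E_{1/3} + E_{2/3} + ∇)) f = -60x^4 - 390x^3 - 510x^2 - (3580/9)x - 3020/27
∇ (D ∘ (E_{1/3} + E_{2/3} + ∇)) f = -240x^3 - 330x^2 + 670x - 1340/3
(E_{1/3} + E_{2/3} + ∇) (D ∘ (E_{1/3} + E_{2/3} + ∇)) f = -120x^4 - 940x^3 - 1000x^2 + (280/3)x - 15680/27
D (E_{1/3} + E_{2/3} + ∇) (D ∘ (E_{1/3} + E_{2/3} + ∇)) f = -480x^3 - 2820x^2 - 2000x + 280/3


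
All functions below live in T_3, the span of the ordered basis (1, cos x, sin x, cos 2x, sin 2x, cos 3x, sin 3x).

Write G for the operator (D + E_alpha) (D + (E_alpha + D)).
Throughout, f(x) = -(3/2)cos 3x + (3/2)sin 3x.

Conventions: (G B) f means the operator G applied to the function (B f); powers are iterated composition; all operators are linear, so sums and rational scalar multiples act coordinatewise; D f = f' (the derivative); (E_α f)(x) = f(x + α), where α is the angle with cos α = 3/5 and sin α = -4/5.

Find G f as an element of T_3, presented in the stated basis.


D f = (9/2)cos 3x + (9/2)sin 3x
E_alpha f = (219/250)cos 3x - (483/250)sin 3x
D f = (9/2)cos 3x + (9/2)sin 3x
(E_alpha + D) f = (672/125)cos 3x + (321/125)sin 3x
(D + (E_alpha + D)) f = (2469/250)cos 3x + (1767/250)sin 3x
D (D + (E_alpha + D)) f = (5301/250)cos 3x - (7407/250)sin 3x
E_alpha (D + (E_alpha + D)) f = -(366621/31250)cos 3x - (98103/31250)sin 3x
(D + E_alpha) (D + (E_alpha + D)) f = (148002/15625)cos 3x - (511989/15625)sin 3x

the result is g(x) = (148002/15625)cos 3x - (511989/15625)sin 3x


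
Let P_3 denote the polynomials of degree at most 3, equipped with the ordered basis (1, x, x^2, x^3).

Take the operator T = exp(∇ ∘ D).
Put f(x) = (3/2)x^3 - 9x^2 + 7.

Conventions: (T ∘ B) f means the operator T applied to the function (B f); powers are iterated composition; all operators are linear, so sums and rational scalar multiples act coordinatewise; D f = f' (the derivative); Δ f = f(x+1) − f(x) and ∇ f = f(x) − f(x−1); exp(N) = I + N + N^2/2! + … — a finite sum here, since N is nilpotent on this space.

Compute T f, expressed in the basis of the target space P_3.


the image equals g(x) = (3/2)x^3 - 9x^2 + 9x - 31/2

order-1 term: 9x - 45/2
the series for exp(∇ ∘ D) f terminates at order 1
exp(∇ ∘ D) f = (3/2)x^3 - 9x^2 + 9x - 31/2


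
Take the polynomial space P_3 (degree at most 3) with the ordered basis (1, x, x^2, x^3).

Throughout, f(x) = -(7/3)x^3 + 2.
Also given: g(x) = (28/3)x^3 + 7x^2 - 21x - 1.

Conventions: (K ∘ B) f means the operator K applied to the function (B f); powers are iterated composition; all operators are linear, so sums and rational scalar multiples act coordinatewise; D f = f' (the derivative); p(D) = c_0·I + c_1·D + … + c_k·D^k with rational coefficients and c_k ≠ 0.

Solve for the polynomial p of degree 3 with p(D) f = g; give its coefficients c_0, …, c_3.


p(D) = -4·I − D + (3/2)·D^2 − (1/2)·D^3, i.e. c_0 = -4, c_1 = -1, c_2 = 3/2, c_3 = -1/2

D^0 f = -(7/3)x^3 + 2
D^1 f = -7x^2
D^2 f = -14x
D^3 f = -14
matching coefficients of g against c_0 f + c_1 Df + … from the top degree down determines the c_i
solution: c_0 = -4, c_1 = -1, c_2 = 3/2, c_3 = -1/2


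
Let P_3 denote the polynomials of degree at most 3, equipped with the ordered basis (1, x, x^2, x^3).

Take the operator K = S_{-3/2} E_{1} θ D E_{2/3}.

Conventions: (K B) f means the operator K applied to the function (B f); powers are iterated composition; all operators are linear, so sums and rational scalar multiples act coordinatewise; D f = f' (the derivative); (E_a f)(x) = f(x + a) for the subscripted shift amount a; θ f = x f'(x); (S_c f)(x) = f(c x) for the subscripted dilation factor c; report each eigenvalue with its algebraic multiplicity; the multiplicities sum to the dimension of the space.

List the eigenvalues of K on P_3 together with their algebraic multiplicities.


λ = 0 (multiplicity 4)

image of 1: 0
image of x: 0
image of x^2: -3x + 2
image of x^3: (27/2)x^2 - 24x + 10
the matrix is upper triangular; its diagonal is (0, 0, 0, 0)
for a triangular matrix the eigenvalues are the diagonal entries, with algebraic multiplicity their repetition count


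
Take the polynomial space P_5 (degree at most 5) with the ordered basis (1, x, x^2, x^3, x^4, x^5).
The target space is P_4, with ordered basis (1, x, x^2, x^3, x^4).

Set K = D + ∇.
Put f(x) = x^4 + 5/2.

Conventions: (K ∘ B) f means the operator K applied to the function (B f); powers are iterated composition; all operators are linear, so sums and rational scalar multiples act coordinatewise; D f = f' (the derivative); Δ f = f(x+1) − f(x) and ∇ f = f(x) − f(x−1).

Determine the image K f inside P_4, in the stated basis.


D f = 4x^3
∇ f = 4x^3 - 6x^2 + 4x - 1
(D + ∇) f = 8x^3 - 6x^2 + 4x - 1

the result is g(x) = 8x^3 - 6x^2 + 4x - 1


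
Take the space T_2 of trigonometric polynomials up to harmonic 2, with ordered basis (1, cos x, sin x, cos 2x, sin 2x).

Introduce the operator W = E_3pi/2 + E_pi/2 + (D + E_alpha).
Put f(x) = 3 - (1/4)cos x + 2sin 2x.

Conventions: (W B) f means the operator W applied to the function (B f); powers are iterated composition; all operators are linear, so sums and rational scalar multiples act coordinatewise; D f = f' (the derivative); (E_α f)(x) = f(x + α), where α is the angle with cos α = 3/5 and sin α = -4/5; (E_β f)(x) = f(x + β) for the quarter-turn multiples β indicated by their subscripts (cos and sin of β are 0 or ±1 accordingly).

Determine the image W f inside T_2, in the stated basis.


the image equals g(x) = 9 - (3/20)cos x + (1/20)sin x + (52/25)cos 2x - (114/25)sin 2x

E_3pi/2 f = 3 - (1/4)sin x - 2sin 2x
E_pi/2 f = 3 + (1/4)sin x - 2sin 2x
D f = (1/4)sin x + 4cos 2x
E_alpha f = 3 - (3/20)cos x - (1/5)sin x - (48/25)cos 2x - (14/25)sin 2x
(D + E_alpha) f = 3 - (3/20)cos x + (1/20)sin x + (52/25)cos 2x - (14/25)sin 2x
(E_3pi/2 + E_pi/2 + (D + E_alpha)) f = 9 - (3/20)cos x + (1/20)sin x + (52/25)cos 2x - (114/25)sin 2x


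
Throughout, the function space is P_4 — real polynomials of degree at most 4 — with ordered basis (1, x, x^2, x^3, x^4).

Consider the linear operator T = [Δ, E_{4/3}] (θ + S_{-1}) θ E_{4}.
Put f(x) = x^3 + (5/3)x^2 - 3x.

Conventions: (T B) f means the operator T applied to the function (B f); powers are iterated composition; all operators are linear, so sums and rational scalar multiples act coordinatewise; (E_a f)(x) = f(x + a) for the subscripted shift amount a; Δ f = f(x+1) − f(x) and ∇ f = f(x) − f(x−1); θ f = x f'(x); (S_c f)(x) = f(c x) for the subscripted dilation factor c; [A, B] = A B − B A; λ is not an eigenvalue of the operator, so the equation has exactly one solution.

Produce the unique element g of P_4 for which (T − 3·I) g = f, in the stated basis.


the image equals g(x) = -(1/3)x^3 - (5/9)x^2 + x

write g with unknown coordinates in the stated basis and equate coefficients in (T − 3·I) g = f
solving from the highest basis element down gives g = -(1/3)x^3 - (5/9)x^2 + x
check: T g = 0
so T g − 3·g = x^3 + (5/3)x^2 - 3x = f ✓


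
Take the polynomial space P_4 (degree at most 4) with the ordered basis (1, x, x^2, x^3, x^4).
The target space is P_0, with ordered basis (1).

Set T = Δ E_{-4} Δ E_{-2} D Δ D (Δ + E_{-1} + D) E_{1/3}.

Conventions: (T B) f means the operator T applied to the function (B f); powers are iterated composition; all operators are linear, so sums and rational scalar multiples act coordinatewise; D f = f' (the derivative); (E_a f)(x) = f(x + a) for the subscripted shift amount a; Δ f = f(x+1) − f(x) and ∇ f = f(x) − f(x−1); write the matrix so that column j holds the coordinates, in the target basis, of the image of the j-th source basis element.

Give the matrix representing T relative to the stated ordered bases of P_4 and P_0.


the matrix is [[0, 0, 0, 0, 0]] (rows listed top to bottom)

image of 1: 0
image of x: 0
image of x^2: 0
image of x^3: 0
image of x^4: 0
each image's coordinates form column j of the matrix


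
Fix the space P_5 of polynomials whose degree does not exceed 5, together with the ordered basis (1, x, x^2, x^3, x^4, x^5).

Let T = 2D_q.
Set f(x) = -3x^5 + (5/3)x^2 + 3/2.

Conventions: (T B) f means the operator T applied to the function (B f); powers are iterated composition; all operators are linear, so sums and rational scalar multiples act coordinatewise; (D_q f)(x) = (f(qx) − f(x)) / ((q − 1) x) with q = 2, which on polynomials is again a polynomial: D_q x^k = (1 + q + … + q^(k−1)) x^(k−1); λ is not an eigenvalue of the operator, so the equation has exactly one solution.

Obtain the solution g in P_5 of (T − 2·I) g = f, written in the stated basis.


write g with unknown coordinates in the stated basis and equate coefficients in (T − 2·I) g = f
solving from the highest basis element down gives g = (3/2)x^5 + (93/2)x^4 + (1395/2)x^3 + (14645/3)x^2 + 14645x + 58577/4
check: T g = 93x^4 + 1395x^3 + 9765x^2 + 29290x + 29290
so T g − 2·g = -3x^5 + (5/3)x^2 + 3/2 = f ✓

g(x) = (3/2)x^5 + (93/2)x^4 + (1395/2)x^3 + (14645/3)x^2 + 14645x + 58577/4


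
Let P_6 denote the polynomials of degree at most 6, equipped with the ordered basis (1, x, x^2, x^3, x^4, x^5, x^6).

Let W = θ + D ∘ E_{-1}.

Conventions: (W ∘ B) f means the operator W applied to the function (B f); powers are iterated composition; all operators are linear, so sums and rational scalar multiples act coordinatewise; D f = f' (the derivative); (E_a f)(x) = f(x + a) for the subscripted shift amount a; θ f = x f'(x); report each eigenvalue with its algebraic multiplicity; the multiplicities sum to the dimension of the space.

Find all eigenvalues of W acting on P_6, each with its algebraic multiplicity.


λ = 0 (multiplicity 1), λ = 1 (multiplicity 1), λ = 2 (multiplicity 1), λ = 3 (multiplicity 1), λ = 4 (multiplicity 1), λ = 5 (multiplicity 1), λ = 6 (multiplicity 1)

image of 1: 0
image of x: x + 1
image of x^2: 2x^2 + 2x - 2
image of x^3: 3x^3 + 3x^2 - 6x + 3
image of x^4: 4x^4 + 4x^3 - 12x^2 + 12x - 4
image of x^5: 5x^5 + 5x^4 - 20x^3 + 30x^2 - 20x + 5
image of x^6: 6x^6 + 6x^5 - 30x^4 + 60x^3 - 60x^2 + 30x - 6
the matrix is upper triangular; its diagonal is (0, 1, 2, 3, 4, 5, 6)
for a triangular matrix the eigenvalues are the diagonal entries, with algebraic multiplicity their repetition count


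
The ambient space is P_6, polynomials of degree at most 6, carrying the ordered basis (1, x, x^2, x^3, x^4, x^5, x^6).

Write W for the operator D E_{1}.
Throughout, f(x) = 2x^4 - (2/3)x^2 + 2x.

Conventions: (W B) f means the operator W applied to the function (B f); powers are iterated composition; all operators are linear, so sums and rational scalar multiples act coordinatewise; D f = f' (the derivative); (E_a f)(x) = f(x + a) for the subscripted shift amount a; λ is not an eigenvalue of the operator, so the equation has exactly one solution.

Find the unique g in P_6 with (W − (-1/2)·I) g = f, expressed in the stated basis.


the result is g(x) = 4x^4 - 32x^3 + (284/3)x^2 - (260/3)x - 136/3

write g with unknown coordinates in the stated basis and equate coefficients in (W − (-1/2)·I) g = f
solving from the highest basis element down gives g = 4x^4 - 32x^3 + (284/3)x^2 - (260/3)x - 136/3
check: W g = 16x^3 - 48x^2 + (136/3)x + 68/3
so W g − (-1/2)·g = 2x^4 - (2/3)x^2 + 2x = f ✓


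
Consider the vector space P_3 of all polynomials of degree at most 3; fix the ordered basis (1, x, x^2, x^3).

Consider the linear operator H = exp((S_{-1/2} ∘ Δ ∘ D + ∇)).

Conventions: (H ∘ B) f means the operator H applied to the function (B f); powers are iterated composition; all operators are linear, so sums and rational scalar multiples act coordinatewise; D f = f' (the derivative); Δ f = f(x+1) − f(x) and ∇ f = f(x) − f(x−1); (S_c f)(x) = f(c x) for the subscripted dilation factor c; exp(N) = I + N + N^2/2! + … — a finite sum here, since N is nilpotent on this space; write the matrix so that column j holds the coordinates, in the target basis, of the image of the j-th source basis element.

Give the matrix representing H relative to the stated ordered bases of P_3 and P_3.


image of 1: 1
image of x: x + 1
image of x^2: x^2 + 2x + 2
image of x^3: x^3 + 3x^2 - 3x + 7/2
each image's coordinates form column j of the matrix

the matrix is [[1, 1, 2, 7/2]; [0, 1, 2, -3]; [0, 0, 1, 3]; [0, 0, 0, 1]] (rows listed top to bottom)


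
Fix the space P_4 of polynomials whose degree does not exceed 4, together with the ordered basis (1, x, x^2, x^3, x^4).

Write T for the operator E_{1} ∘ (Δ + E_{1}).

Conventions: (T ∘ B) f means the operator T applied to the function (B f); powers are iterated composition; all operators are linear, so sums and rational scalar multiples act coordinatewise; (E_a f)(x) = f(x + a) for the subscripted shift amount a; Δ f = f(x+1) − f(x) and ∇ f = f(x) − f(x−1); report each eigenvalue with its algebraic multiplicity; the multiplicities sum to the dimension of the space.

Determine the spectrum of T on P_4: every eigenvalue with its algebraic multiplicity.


λ = 1 (multiplicity 5)

image of 1: 1
image of x: x + 3
image of x^2: x^2 + 6x + 7
image of x^3: x^3 + 9x^2 + 21x + 15
image of x^4: x^4 + 12x^3 + 42x^2 + 60x + 31
the matrix is upper triangular; its diagonal is (1, 1, 1, 1, 1)
for a triangular matrix the eigenvalues are the diagonal entries, with algebraic multiplicity their repetition count


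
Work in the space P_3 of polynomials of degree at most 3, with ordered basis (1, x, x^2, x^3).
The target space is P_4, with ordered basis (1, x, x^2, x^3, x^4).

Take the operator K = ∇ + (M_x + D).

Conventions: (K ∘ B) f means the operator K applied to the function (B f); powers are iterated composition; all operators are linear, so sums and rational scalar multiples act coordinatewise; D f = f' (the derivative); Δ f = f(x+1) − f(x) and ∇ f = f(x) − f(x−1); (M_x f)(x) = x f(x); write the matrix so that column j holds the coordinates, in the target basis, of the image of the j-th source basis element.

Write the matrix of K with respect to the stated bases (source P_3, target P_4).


image of 1: x
image of x: x^2 + 2
image of x^2: x^3 + 4x - 1
image of x^3: x^4 + 6x^2 - 3x + 1
each image's coordinates form column j of the matrix

the matrix is [[0, 2, -1, 1]; [1, 0, 4, -3]; [0, 1, 0, 6]; [0, 0, 1, 0]; [0, 0, 0, 1]] (rows listed top to bottom)


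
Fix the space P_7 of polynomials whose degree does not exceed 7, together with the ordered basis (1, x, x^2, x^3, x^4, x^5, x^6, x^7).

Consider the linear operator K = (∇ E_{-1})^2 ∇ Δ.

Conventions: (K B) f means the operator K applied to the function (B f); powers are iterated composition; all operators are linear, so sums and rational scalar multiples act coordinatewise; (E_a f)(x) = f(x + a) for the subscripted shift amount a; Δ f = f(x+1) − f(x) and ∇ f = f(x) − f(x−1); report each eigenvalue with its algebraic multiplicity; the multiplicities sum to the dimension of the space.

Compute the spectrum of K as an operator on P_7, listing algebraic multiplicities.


image of 1: 0
image of x: 0
image of x^2: 0
image of x^3: 0
image of x^4: 24
image of x^5: 120x - 360
image of x^6: 360x^2 - 2160x + 3360
image of x^7: 840x^3 - 7560x^2 + 23520x - 25200
the matrix is upper triangular; its diagonal is (0, 0, 0, 0, 0, 0, 0, 0)
for a triangular matrix the eigenvalues are the diagonal entries, with algebraic multiplicity their repetition count

λ = 0 (multiplicity 8)


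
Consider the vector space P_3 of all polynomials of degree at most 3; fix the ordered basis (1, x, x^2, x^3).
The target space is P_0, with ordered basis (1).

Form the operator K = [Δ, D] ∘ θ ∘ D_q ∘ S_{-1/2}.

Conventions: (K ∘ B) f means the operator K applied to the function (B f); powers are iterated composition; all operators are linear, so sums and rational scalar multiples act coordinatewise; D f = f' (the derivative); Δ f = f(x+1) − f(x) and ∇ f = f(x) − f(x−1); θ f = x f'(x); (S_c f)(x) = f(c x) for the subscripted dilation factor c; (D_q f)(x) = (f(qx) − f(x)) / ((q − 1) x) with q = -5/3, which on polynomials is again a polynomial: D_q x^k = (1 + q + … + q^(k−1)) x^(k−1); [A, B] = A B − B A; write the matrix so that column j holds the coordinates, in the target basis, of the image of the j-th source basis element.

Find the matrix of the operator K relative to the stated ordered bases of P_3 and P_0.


image of 1: 0
image of x: 0
image of x^2: 0
image of x^3: 0
each image's coordinates form column j of the matrix

the matrix is [[0, 0, 0, 0]] (rows listed top to bottom)


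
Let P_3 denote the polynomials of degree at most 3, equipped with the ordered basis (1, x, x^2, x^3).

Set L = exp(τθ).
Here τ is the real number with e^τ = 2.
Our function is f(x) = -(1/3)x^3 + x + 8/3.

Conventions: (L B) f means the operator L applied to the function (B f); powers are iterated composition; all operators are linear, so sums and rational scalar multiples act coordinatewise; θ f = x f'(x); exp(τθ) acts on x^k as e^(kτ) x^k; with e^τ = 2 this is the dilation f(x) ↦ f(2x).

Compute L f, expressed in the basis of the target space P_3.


the image equals g(x) = -(8/3)x^3 + 2x + 8/3

exp(τθ) x^k = e^(kτ) x^k; with e^τ = 2 this sends x^k to 2^k x^k
x ↦ 2 x
x^3 ↦ 8 x^3
applying this coordinatewise to f: exp(τθ) f = -(8/3)x^3 + 2x + 8/3


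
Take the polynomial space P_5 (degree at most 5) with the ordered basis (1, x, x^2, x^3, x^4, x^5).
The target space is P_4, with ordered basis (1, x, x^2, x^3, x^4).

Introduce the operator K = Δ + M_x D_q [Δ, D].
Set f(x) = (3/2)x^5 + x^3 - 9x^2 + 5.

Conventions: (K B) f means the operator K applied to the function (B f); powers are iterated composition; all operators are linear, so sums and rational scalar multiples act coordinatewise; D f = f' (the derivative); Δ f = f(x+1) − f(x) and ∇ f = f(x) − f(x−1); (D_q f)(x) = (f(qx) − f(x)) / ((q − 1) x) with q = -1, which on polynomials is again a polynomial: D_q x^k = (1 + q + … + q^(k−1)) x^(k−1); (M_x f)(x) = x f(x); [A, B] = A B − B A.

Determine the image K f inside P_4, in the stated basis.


the result is g(x) = (15/2)x^4 + 15x^3 + 18x^2 - (15/2)x - 13/2

Δ f = (15/2)x^4 + 15x^3 + 18x^2 - (15/2)x - 13/2
D f = (15/2)x^4 + 3x^2 - 18x
Δ D f = 30x^3 + 45x^2 + 36x - 15/2
Δ f = (15/2)x^4 + 15x^3 + 18x^2 - (15/2)x - 13/2
D Δ f = 30x^3 + 45x^2 + 36x - 15/2
[Δ, D] f = 0
D_q [Δ, D] f = 0
M_x D_q [Δ, D] f = 0
(Δ + M_x D_q [Δ, D]) f = (15/2)x^4 + 15x^3 + 18x^2 - (15/2)x - 13/2


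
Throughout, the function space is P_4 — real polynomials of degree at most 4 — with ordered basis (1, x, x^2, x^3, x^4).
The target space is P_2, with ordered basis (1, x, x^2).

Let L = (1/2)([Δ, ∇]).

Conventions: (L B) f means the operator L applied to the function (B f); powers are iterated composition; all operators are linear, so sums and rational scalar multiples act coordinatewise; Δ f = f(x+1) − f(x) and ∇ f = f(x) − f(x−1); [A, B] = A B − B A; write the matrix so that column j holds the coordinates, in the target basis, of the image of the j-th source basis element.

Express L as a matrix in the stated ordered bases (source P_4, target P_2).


image of 1: 0
image of x: 0
image of x^2: 0
image of x^3: 0
image of x^4: 0
each image's coordinates form column j of the matrix

the matrix is [[0, 0, 0, 0, 0]; [0, 0, 0, 0, 0]; [0, 0, 0, 0, 0]] (rows listed top to bottom)


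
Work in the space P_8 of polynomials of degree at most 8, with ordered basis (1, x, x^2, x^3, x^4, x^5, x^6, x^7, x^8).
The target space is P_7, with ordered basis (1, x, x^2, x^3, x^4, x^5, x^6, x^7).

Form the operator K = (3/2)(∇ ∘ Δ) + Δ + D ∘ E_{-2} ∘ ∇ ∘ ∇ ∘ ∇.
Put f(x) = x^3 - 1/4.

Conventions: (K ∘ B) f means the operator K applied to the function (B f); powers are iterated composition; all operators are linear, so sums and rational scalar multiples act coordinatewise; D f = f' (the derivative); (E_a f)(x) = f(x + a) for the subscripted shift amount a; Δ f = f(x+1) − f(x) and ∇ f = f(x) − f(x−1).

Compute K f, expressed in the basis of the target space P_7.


the result is g(x) = 3x^2 + 12x + 1

Δ f = 3x^2 + 3x + 1
∇ Δ f = 6x
((3/2)(∇ ∘ Δ)) f = 9x
Δ f = 3x^2 + 3x + 1
∇ f = 3x^2 - 3x + 1
∇ ∇ f = 6x - 6
∇ ∇ ∇ f = 6
E_{-2} ∇ ∇ ∇ f = 6
D E_{-2} ∇ ∇ ∇ f = 0
((3/2)(∇ ∘ Δ) + Δ + D ∘ E_{-2} ∘ ∇ ∘ ∇ ∘ ∇) f = 3x^2 + 12x + 1


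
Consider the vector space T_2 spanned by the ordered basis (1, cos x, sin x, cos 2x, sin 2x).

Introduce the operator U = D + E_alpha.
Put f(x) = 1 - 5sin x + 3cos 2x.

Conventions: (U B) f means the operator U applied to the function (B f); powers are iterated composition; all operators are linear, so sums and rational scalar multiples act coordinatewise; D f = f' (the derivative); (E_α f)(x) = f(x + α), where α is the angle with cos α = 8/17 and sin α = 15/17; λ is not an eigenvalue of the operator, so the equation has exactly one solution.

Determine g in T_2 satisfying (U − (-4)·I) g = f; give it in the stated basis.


write g with unknown coordinates in the stated basis and equate coefficients in (U − (-4)·I) g = f
solving from the highest basis element down gives g = 1/5 + (2/5)cos x - (19/20)sin x + (2985/5741)cos 2x + (2454/5741)sin 2x
check: U g = 1/5 - (8/5)cos x - (6/5)sin x + (5283/5741)cos 2x - (9816/5741)sin 2x
so U g − (-4)·g = 1 - 5sin x + 3cos 2x = f ✓

g(x) = 1/5 + (2/5)cos x - (19/20)sin x + (2985/5741)cos 2x + (2454/5741)sin 2x


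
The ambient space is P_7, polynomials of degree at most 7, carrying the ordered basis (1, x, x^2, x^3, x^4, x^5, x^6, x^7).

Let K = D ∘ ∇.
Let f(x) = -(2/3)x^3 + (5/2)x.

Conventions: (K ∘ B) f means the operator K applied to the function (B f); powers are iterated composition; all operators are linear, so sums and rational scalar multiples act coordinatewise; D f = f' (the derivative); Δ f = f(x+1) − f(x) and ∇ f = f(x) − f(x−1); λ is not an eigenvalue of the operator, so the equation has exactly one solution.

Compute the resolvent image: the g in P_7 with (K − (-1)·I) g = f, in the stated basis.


write g with unknown coordinates in the stated basis and equate coefficients in (K − (-1)·I) g = f
solving from the highest basis element down gives g = -(2/3)x^3 + (13/2)x - 2
check: K g = -4x + 2
so K g − (-1)·g = -(2/3)x^3 + (5/2)x = f ✓

g(x) = -(2/3)x^3 + (13/2)x - 2


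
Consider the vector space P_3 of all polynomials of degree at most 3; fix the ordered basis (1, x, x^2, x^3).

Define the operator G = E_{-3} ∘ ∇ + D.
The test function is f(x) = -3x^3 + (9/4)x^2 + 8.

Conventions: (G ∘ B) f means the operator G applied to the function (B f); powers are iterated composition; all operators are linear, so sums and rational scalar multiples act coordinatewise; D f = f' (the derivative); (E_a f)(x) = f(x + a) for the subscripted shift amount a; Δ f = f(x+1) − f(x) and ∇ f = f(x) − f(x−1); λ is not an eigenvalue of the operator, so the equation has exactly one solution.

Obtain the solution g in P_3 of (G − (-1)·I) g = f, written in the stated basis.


the result is g(x) = -3x^3 + (81/4)x^2 - 144x + 2195/4

write g with unknown coordinates in the stated basis and equate coefficients in (G − (-1)·I) g = f
solving from the highest basis element down gives g = -3x^3 + (81/4)x^2 - 144x + 2195/4
check: G g = -18x^2 + 144x - 2163/4
so G g − (-1)·g = -3x^3 + (9/4)x^2 + 8 = f ✓


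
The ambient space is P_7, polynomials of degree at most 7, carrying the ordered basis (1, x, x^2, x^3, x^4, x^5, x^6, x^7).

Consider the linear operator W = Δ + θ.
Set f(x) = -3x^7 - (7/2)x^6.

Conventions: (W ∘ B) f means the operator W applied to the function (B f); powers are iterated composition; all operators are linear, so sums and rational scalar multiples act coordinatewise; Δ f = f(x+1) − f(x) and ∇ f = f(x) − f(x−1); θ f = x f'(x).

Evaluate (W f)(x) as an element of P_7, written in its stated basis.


Δ f = -21x^6 - 84x^5 - (315/2)x^4 - 175x^3 - (231/2)x^2 - 42x - 13/2
θ f = -21x^7 - 21x^6
(Δ + θ) f = -21x^7 - 42x^6 - 84x^5 - (315/2)x^4 - 175x^3 - (231/2)x^2 - 42x - 13/2

g(x) = -21x^7 - 42x^6 - 84x^5 - (315/2)x^4 - 175x^3 - (231/2)x^2 - 42x - 13/2


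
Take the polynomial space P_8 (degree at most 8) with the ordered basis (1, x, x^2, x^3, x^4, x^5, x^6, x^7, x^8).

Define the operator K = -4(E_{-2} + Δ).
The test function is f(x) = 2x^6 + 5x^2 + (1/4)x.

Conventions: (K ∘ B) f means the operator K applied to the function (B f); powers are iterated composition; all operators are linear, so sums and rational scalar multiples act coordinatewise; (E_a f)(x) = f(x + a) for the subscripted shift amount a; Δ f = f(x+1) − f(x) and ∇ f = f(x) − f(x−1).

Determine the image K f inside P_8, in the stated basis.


E_{-2} f = 2x^6 - 24x^5 + 120x^4 - 320x^3 + 485x^2 - (1615/4)x + 295/2
Δ f = 12x^5 + 30x^4 + 40x^3 + 30x^2 + 22x + 29/4
(E_{-2} + Δ) f = 2x^6 - 12x^5 + 150x^4 - 280x^3 + 515x^2 - (1527/4)x + 619/4
(-4(E_{-2} + Δ)) f = -8x^6 + 48x^5 - 600x^4 + 1120x^3 - 2060x^2 + 1527x - 619

the image equals g(x) = -8x^6 + 48x^5 - 600x^4 + 1120x^3 - 2060x^2 + 1527x - 619


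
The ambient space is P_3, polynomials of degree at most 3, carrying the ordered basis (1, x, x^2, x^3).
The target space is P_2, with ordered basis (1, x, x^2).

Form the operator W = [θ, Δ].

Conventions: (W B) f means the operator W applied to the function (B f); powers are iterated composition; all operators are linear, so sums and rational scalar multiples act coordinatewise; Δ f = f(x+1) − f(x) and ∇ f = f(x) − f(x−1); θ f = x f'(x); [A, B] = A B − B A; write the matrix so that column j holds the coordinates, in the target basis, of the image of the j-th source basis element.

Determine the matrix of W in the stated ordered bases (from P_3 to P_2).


the matrix is [[0, -1, -2, -3]; [0, 0, -2, -6]; [0, 0, 0, -3]] (rows listed top to bottom)

image of 1: 0
image of x: -1
image of x^2: -2x - 2
image of x^3: -3x^2 - 6x - 3
each image's coordinates form column j of the matrix


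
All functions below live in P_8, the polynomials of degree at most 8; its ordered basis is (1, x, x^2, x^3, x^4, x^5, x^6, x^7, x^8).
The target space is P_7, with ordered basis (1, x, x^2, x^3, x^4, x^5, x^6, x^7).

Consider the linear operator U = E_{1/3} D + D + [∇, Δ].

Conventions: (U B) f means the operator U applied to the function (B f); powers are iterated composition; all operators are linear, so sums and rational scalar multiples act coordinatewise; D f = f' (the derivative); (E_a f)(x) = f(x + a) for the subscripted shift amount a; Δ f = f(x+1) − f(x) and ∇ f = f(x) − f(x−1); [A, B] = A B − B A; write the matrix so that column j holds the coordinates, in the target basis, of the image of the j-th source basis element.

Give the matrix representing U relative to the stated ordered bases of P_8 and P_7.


the matrix is [[0, 2, 2/3, 1/3, 4/27, 5/81, 2/81, 7/729, 8/2187]; [0, 0, 4, 2, 4/3, 20/27, 10/27, 14/81, 56/729]; [0, 0, 0, 6, 4, 10/3, 20/9, 35/27, 56/81]; [0, 0, 0, 0, 8, 20/3, 20/3, 140/27, 280/81]; [0, 0, 0, 0, 0, 10, 10, 35/3, 280/27]; [0, 0, 0, 0, 0, 0, 12, 14, 56/3]; [0, 0, 0, 0, 0, 0, 0, 14, 56/3]; [0, 0, 0, 0, 0, 0, 0, 0, 16]] (rows listed top to bottom)

image of 1: 0
image of x: 2
image of x^2: 4x + 2/3
image of x^3: 6x^2 + 2x + 1/3
image of x^4: 8x^3 + 4x^2 + (4/3)x + 4/27
image of x^5: 10x^4 + (20/3)x^3 + (10/3)x^2 + (20/27)x + 5/81
image of x^6: 12x^5 + 10x^4 + (20/3)x^3 + (20/9)x^2 + (10/27)x + 2/81
image of x^7: 14x^6 + 14x^5 + (35/3)x^4 + (140/27)x^3 + (35/27)x^2 + (14/81)x + 7/729
image of x^8: 16x^7 + (56/3)x^6 + (56/3)x^5 + (280/27)x^4 + (280/81)x^3 + (56/81)x^2 + (56/729)x + 8/2187
each image's coordinates form column j of the matrix


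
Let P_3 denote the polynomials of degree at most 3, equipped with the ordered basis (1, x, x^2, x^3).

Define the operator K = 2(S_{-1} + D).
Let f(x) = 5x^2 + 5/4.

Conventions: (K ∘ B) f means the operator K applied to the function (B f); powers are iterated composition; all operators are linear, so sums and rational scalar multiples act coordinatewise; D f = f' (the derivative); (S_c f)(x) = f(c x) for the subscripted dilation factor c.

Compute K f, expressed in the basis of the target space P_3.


S_{-1} f = 5x^2 + 5/4
D f = 10x
(S_{-1} + D) f = 5x^2 + 10x + 5/4
(2(S_{-1} + D)) f = 10x^2 + 20x + 5/2

g(x) = 10x^2 + 20x + 5/2


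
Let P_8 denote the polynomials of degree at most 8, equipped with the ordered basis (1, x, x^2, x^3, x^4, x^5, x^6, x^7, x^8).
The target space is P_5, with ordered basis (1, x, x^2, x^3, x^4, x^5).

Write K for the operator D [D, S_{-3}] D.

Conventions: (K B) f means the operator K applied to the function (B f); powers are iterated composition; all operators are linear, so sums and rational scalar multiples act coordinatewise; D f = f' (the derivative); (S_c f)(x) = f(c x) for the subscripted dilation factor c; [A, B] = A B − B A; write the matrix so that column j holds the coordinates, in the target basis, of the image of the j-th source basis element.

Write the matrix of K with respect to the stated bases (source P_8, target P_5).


the matrix is [[0, 0, 0, 72, 0, 0, 0, 0, 0]; [0, 0, 0, 0, -864, 0, 0, 0, 0]; [0, 0, 0, 0, 0, 6480, 0, 0, 0]; [0, 0, 0, 0, 0, 0, -38880, 0, 0]; [0, 0, 0, 0, 0, 0, 0, 204120, 0]; [0, 0, 0, 0, 0, 0, 0, 0, -979776]] (rows listed top to bottom)

image of 1: 0
image of x: 0
image of x^2: 0
image of x^3: 72
image of x^4: -864x
image of x^5: 6480x^2
image of x^6: -38880x^3
image of x^7: 204120x^4
image of x^8: -979776x^5
each image's coordinates form column j of the matrix


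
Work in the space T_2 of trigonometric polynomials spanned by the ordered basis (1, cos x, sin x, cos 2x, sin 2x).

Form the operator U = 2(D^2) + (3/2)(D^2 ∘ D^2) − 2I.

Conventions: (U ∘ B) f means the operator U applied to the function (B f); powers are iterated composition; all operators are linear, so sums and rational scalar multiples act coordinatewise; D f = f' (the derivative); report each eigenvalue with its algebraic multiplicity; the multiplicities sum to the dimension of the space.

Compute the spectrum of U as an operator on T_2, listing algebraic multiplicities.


λ = -5/2 (multiplicity 2), λ = -2 (multiplicity 1), λ = 14 (multiplicity 2)

image of 1: -2
image of cos x: -(5/2)cos x
image of sin x: -(5/2)sin x
image of cos 2x: 14cos 2x
image of sin 2x: 14sin 2x
the matrix is diagonal; its diagonal is (-2, -5/2, -5/2, 14, 14)
for a triangular matrix the eigenvalues are the diagonal entries, with algebraic multiplicity their repetition count


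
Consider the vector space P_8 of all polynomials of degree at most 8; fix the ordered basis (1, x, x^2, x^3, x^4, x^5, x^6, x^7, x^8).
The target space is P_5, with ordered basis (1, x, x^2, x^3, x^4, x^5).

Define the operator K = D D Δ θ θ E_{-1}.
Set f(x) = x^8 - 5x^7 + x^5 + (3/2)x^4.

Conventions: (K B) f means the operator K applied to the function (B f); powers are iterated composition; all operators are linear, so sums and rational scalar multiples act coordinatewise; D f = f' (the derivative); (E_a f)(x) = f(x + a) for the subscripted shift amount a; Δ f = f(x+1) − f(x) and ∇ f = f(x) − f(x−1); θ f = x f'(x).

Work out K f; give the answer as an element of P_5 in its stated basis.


the image equals g(x) = 21504x^5 - 80010x^4 + 76300x^3 - 45540x^2 + 12630x - 1020

E_{-1} f = x^8 - 13x^7 + 63x^6 - 160x^5 + (483/2)x^4 - 227x^3 + 132x^2 - 44x + 13/2
θ E_{-1} f = 8x^8 - 91x^7 + 378x^6 - 800x^5 + 966x^4 - 681x^3 + 264x^2 - 44x
θ (θ E_{-1}) f = 64x^8 - 637x^7 + 2268x^6 - 4000x^5 + 3864x^4 - 2043x^3 + 528x^2 - 44x
Δ θ (θ E_{-1}) f = 512x^7 - 2667x^6 + 3815x^5 - 3795x^4 + 2105x^3 - 510x^2 + 44x
D Δ θ (θ E_{-1}) f = 3584x^6 - 16002x^5 + 19075x^4 - 15180x^3 + 6315x^2 - 1020x + 44
D (D Δ θ) (θ E_{-1}) f = 21504x^5 - 80010x^4 + 76300x^3 - 45540x^2 + 12630x - 1020


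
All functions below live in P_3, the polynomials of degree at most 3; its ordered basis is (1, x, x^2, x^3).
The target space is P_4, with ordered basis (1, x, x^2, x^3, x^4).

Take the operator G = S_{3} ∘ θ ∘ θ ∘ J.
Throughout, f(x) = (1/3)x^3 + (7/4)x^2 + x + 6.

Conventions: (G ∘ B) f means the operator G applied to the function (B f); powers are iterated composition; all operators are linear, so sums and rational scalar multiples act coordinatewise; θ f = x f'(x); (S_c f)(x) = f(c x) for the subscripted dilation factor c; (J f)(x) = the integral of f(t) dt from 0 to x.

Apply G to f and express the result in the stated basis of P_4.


J f = (1/12)x^4 + (7/12)x^3 + (1/2)x^2 + 6x
θ J f = (1/3)x^4 + (7/4)x^3 + x^2 + 6x
θ θ J f = (4/3)x^4 + (21/4)x^3 + 2x^2 + 6x
S_{3} (θ ∘ θ ∘ J) f = 108x^4 + (567/4)x^3 + 18x^2 + 18x

the image equals g(x) = 108x^4 + (567/4)x^3 + 18x^2 + 18x


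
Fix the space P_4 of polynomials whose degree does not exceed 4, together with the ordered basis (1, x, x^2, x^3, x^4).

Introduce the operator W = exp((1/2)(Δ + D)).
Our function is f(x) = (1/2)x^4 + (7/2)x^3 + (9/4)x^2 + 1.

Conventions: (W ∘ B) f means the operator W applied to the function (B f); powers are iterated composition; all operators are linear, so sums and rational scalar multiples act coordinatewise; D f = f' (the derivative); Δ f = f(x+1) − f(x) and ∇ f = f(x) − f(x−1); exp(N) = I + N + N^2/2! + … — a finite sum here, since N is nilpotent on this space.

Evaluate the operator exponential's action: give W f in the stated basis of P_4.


order-1 term: 2x^3 + 12x^2 + (43/4)x + 25/8
order-2 term: 3x^2 + (27/2)x + 71/8
order-3 term: 2x + 5
order-4 term: 1/2
the series for exp((1/2)(Δ + D)) f terminates at order 4
exp((1/2)(Δ + D)) f = (1/2)x^4 + (11/2)x^3 + (69/4)x^2 + (105/4)x + 37/2

the image equals g(x) = (1/2)x^4 + (11/2)x^3 + (69/4)x^2 + (105/4)x + 37/2
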